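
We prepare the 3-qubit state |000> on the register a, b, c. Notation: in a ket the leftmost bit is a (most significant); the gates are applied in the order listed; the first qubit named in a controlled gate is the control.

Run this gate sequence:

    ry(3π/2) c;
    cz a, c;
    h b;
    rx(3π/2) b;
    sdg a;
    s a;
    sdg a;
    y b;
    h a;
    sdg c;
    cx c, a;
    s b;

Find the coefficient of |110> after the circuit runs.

The final state's coefficient on |110> equals -1/4 - I/4.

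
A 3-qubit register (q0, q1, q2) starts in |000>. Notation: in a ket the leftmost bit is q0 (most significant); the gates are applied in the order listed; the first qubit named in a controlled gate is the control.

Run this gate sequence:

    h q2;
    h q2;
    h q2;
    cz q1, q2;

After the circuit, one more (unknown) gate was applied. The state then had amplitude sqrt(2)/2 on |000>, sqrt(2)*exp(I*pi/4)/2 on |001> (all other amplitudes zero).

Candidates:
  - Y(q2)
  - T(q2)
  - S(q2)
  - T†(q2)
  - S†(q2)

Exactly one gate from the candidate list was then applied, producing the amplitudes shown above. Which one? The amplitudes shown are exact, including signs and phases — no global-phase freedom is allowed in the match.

The unique candidate consistent with the amplitudes is T(q2). Key observation: steps 1-2 multiply out to the identity, so the circuit reduces to the remaining gates.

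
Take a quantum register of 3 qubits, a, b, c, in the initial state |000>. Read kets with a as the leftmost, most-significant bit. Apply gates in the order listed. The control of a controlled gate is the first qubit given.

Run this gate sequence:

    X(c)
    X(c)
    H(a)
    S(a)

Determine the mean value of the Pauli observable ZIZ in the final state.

The observable ZIZ averages to 0. Key observation: the block from step 1 through step 2 cancels to the identity and can be dropped.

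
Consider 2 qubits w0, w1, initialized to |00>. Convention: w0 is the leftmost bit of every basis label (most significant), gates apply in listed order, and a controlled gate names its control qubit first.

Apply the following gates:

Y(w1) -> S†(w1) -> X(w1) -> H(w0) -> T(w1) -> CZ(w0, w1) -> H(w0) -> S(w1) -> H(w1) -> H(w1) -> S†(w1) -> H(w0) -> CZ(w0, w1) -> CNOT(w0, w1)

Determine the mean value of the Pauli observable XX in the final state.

In the final state, XX has expectation 1. Key observation: steps 6-13 multiply out to the identity, so the circuit reduces to the remaining gates.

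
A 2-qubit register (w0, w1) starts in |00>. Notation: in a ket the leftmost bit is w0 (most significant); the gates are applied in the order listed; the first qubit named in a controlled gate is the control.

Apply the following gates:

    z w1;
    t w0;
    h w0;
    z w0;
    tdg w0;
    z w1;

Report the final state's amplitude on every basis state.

The resulting statevector has amplitude sqrt(2)/2 on |00>, 0 on |01>, sqrt(2)*exp(3*I*pi/4)/2 on |10>, 0 on |11>.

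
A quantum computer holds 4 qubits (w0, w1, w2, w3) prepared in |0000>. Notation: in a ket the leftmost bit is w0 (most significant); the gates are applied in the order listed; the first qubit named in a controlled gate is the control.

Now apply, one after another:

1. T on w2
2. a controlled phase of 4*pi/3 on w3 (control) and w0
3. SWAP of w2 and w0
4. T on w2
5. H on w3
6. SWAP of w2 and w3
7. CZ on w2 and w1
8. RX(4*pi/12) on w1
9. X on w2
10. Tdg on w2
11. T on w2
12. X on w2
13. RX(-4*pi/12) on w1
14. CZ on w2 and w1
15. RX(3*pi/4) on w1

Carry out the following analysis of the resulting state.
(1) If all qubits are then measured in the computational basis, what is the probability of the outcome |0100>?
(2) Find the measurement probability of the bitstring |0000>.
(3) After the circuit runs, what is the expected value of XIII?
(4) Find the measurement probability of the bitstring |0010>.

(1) Outcome |0100> occurs with probability sqrt(2)/8 + 1/4. Key observation: gates 7-14 undo each other exactly, leaving only the rest of the circuit to track.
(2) Outcome |0000> occurs with probability 1/4 - sqrt(2)/8.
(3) The expectation value of XIII is 0.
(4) A full measurement returns |0010> with probability 1/4 - sqrt(2)/8.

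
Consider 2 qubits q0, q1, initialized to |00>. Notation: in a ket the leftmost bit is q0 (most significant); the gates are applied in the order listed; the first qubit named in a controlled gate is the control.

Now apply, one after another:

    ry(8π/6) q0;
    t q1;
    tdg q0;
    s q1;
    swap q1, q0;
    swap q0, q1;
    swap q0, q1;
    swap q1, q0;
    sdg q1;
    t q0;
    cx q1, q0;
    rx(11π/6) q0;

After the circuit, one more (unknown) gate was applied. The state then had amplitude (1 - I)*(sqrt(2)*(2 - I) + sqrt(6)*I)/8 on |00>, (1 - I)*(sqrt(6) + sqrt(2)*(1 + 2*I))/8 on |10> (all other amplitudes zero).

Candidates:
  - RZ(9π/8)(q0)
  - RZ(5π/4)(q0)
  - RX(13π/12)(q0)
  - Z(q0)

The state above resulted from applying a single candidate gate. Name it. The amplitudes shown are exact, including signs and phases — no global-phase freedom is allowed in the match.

The unique candidate consistent with the amplitudes is Z(q0). Key observation: steps 3-10 multiply out to the identity, so the circuit reduces to the remaining gates.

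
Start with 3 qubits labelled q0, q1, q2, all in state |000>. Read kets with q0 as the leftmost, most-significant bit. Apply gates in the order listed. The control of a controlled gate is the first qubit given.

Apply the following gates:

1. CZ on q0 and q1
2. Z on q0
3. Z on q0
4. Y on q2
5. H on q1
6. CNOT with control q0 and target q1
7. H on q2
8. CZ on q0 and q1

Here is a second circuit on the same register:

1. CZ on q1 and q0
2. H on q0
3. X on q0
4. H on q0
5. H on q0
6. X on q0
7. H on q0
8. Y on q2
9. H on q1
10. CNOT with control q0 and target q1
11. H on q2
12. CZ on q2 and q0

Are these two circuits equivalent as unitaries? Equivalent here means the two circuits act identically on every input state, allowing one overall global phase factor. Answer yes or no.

No — the two circuits implement different unitaries, even allowing a global phase.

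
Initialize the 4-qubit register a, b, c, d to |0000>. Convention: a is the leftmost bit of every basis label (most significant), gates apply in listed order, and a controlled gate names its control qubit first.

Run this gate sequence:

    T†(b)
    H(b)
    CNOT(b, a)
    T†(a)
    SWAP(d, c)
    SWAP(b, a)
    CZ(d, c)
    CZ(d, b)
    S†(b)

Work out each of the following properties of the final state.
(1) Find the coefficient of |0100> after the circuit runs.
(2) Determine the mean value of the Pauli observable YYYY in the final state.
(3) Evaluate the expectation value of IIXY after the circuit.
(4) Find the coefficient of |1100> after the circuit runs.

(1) |0100> carries amplitude 0 in the final state.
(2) The observable YYYY averages to 0.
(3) In the final state, IIXY has expectation 0.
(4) The final state's coefficient on |1100> equals -sqrt(2)*exp(I*pi/4)/2.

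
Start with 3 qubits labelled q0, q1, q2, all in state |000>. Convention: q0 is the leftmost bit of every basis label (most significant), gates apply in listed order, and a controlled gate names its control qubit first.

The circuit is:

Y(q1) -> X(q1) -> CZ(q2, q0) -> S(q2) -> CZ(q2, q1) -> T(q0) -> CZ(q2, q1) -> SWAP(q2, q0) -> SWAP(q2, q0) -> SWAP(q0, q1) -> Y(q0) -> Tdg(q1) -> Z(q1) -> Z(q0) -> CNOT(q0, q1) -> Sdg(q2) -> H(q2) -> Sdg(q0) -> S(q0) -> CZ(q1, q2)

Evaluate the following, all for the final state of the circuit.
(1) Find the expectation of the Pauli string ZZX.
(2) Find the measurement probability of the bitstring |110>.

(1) The observable ZZX averages to -1.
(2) The probability of measuring |110> is 1/2.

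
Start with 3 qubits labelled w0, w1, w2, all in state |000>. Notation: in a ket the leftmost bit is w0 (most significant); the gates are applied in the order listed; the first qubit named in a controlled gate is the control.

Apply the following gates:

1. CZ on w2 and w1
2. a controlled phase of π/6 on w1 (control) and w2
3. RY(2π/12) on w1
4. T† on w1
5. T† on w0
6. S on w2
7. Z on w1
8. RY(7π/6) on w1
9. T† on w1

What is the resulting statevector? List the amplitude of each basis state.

The resulting statevector has amplitude -1/4 - exp(3*I*pi/4)/4 on |000>, (-2 - sqrt(3) - (-2 + sqrt(3))*exp(3*I*pi/4))*exp(3*I*pi/4)/4 on |010>, and 0 on every other basis state.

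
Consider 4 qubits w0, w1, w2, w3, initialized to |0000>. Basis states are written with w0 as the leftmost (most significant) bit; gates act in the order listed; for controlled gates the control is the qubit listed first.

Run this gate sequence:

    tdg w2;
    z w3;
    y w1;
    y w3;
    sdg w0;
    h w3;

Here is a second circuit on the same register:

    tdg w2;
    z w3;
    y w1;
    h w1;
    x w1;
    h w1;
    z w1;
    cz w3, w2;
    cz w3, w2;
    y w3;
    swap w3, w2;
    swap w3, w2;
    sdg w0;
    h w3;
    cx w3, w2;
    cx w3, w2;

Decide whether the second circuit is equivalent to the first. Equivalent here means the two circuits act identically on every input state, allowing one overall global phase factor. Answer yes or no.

Yes — the two circuits implement the same unitary up to a global phase.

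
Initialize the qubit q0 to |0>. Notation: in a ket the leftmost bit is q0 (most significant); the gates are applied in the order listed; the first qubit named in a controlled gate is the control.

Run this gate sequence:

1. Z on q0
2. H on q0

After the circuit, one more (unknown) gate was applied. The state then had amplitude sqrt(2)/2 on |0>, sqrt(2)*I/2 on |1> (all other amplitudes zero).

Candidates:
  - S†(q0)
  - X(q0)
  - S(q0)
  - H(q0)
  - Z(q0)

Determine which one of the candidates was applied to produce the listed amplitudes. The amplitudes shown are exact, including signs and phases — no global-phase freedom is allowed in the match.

The unique candidate consistent with the amplitudes is S(q0).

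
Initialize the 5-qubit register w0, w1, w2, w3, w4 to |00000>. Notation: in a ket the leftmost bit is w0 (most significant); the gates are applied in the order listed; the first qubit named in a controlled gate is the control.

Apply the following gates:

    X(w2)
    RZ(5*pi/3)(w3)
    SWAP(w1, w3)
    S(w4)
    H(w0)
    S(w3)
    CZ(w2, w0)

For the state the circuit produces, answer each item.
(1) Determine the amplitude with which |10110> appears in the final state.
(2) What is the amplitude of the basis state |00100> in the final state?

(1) The amplitude on |10110> is 0.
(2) The amplitude on |00100> is -sqrt(2)*exp(I*pi/6)/2.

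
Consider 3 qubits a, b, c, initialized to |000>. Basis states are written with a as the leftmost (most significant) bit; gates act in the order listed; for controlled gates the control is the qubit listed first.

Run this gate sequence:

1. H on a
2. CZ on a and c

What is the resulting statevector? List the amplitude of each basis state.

After the circuit, the state carries amplitude sqrt(2)/2 on |000>, sqrt(2)/2 on |100>, and 0 on every other basis state.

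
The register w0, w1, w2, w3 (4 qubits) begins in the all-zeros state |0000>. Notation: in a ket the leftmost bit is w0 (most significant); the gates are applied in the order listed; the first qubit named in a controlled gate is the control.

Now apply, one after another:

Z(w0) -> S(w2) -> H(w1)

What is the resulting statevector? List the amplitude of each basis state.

The final amplitudes are sqrt(2)/2 on |0000>, sqrt(2)/2 on |0100>, and 0 on every other basis state.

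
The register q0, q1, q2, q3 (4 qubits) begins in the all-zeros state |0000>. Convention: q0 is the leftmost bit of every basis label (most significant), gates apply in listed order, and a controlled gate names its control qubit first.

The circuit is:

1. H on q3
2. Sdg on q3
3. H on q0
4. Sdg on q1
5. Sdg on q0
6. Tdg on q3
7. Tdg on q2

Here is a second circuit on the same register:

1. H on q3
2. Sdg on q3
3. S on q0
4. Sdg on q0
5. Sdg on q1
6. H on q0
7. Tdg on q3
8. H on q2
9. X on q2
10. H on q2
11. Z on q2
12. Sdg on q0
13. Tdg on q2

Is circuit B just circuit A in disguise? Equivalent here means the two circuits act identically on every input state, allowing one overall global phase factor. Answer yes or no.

Yes: on every input state the two circuits agree up to one overall phase factor.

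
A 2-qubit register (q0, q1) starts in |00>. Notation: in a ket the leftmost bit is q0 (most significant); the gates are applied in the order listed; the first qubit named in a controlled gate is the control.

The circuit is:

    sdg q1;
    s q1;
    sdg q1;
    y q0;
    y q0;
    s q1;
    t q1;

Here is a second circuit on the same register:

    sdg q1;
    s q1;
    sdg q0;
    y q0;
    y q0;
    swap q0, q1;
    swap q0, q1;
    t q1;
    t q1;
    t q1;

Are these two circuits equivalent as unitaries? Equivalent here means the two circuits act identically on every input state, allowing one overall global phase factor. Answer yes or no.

No: there is an input state on which the two circuits produce genuinely different outputs (not merely differing by a phase).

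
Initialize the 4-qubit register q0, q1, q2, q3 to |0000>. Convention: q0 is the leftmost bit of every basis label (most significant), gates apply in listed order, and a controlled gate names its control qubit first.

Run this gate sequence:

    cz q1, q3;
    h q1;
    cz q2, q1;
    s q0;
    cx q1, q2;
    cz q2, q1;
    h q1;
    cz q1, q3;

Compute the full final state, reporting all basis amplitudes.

After the circuit, the state carries amplitude 1/2 on |0000>, -1/2 on |0010>, 1/2 on |0100>, 1/2 on |0110>, and 0 on every other basis state.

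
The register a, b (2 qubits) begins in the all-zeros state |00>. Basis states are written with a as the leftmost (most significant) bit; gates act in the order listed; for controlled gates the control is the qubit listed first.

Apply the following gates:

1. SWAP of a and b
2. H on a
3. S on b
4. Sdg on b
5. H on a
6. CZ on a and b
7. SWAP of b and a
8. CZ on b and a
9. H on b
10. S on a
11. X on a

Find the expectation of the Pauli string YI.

The observable YI averages to 0.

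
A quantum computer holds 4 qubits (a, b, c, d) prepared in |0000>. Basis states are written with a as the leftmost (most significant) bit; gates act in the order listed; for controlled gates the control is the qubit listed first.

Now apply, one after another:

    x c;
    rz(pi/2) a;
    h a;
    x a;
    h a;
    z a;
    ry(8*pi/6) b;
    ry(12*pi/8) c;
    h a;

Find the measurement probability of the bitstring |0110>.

A full measurement returns |0110> with probability 3/16. Key observation: the block from step 3 through step 6 cancels to the identity and can be dropped.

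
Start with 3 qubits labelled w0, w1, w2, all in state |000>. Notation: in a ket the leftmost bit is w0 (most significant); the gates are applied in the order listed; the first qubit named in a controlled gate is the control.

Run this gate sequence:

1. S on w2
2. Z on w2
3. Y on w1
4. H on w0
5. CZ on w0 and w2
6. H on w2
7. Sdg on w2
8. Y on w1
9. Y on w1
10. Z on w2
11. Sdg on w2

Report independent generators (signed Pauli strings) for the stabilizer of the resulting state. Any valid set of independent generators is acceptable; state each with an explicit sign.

The final state is stabilized by the group generated by +XII, +IIX, -IZI; other independent generating sets are equally valid.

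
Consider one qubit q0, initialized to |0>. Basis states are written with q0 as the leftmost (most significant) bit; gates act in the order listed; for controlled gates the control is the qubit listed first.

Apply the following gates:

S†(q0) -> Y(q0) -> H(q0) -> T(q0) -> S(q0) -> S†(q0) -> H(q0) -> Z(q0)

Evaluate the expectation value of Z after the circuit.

The expectation value of Z is -sqrt(2)/2.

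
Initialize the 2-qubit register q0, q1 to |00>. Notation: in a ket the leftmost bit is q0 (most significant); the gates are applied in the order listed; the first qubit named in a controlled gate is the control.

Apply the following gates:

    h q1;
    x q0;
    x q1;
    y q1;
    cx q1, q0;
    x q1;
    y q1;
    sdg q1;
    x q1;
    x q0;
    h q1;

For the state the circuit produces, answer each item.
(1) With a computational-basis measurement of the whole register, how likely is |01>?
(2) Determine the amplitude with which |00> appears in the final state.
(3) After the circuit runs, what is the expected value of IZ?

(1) A full measurement returns |01> with probability 1/4.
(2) |00> carries amplitude -1/2 in the final state.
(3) In the final state, IZ has expectation 0.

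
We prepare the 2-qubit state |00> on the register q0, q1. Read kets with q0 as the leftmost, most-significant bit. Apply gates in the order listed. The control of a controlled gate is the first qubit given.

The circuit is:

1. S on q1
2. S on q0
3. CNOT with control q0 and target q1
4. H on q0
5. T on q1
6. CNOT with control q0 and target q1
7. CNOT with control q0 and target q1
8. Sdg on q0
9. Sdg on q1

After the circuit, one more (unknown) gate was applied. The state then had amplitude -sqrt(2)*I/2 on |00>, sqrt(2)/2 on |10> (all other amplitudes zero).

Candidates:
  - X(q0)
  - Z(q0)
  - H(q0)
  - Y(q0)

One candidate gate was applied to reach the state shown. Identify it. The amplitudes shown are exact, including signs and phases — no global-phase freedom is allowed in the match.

It was X(q0) that produced the state shown.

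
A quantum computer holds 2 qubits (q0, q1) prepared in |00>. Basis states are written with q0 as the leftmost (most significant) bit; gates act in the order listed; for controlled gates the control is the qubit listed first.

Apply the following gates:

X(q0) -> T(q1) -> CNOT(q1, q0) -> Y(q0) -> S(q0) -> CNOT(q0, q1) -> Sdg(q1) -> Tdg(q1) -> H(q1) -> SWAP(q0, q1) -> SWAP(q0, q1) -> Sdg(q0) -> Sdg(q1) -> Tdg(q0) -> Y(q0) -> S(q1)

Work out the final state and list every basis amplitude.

The resulting statevector has amplitude 0 on |00>, 0 on |01>, sqrt(2)/2 on |10>, sqrt(2)/2 on |11>.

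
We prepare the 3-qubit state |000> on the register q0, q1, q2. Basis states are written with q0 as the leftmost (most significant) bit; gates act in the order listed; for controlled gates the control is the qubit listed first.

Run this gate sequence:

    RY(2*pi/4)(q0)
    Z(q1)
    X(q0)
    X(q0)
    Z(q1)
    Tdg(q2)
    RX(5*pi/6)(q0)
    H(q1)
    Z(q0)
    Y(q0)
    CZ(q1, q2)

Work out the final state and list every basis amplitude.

After the circuit, the state carries amplitude (1 - I)*(sqrt(2) + sqrt(6)*I)/8 on |000>, 0 on |001>, (1 - I)*(sqrt(2) + sqrt(6)*I)/8 on |010>, 0 on |011>, (1 - I)*(sqrt(2) + sqrt(6)*I)/8 on |100>, 0 on |101>, (1 - I)*(sqrt(2) + sqrt(6)*I)/8 on |110>, 0 on |111>. Key observation: the block from step 2 through step 5 cancels to the identity and can be dropped.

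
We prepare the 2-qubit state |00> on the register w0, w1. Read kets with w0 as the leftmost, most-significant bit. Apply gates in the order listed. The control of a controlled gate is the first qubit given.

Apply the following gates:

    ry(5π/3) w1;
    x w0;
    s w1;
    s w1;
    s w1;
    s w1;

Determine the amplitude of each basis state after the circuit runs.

The resulting statevector has amplitude 0 on |00>, 0 on |01>, -sqrt(3)/2 on |10>, 1/2 on |11>. Key observation: steps 3-6 multiply out to the identity, so the circuit reduces to the remaining gates.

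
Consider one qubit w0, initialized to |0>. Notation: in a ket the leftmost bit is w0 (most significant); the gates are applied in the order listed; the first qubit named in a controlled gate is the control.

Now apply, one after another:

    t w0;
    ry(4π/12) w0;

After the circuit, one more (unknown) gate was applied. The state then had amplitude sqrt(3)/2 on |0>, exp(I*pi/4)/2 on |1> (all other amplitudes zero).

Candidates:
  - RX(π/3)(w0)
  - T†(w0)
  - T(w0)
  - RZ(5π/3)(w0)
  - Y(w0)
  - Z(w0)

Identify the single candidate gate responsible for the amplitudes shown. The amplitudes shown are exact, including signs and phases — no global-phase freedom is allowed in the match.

The applied gate was T(w0).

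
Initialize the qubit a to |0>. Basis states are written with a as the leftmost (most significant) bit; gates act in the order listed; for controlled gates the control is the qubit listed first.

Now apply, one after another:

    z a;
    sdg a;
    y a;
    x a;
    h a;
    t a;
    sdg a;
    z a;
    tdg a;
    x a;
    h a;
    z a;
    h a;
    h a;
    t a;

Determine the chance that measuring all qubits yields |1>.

Outcome |1> occurs with probability 1/2.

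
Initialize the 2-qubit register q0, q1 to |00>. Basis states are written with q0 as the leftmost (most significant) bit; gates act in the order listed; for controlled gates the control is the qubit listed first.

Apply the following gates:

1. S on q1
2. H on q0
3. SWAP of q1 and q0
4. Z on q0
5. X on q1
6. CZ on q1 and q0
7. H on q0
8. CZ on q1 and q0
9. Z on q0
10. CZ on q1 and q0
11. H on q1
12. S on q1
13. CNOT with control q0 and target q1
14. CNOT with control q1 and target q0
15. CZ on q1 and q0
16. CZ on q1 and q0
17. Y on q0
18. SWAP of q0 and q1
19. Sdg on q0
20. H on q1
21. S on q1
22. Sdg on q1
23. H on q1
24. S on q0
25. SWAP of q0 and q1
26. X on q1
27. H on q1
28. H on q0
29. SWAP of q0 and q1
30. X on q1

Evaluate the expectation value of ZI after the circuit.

The expectation value of ZI is -1.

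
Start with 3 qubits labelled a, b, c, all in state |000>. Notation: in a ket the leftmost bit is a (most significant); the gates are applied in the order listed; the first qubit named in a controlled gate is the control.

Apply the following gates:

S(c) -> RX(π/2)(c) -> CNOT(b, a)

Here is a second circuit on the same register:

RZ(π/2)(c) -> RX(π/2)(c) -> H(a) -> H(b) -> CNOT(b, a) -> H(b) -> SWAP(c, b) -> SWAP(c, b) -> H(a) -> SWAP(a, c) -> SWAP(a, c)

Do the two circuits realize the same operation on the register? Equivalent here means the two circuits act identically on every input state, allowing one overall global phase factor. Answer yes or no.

No: there is an input state on which the two circuits produce genuinely different outputs (not merely differing by a phase).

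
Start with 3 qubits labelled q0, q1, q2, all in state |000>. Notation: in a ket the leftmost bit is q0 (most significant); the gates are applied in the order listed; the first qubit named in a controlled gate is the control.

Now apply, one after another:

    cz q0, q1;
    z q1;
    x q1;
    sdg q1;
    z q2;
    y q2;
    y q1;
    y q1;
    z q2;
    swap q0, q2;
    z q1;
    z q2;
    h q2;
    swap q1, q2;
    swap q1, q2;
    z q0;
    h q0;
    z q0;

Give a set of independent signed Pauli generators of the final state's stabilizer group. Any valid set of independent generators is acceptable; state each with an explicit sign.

One valid set of independent stabilizer generators is +XII, +IIX, -IZI (any independent generating set of the same group is equally correct). Key observation: gates 14-15 undo each other exactly, leaving only the rest of the circuit to track.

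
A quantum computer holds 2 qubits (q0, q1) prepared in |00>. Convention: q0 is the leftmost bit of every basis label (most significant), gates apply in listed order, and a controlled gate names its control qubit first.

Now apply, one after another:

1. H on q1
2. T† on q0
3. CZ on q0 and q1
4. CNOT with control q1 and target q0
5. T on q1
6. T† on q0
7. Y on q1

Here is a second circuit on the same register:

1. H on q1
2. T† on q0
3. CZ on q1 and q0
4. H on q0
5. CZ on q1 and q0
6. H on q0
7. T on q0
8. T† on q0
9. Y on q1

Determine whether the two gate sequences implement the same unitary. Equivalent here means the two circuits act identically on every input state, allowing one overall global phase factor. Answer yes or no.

No — the two circuits implement different unitaries, even allowing a global phase.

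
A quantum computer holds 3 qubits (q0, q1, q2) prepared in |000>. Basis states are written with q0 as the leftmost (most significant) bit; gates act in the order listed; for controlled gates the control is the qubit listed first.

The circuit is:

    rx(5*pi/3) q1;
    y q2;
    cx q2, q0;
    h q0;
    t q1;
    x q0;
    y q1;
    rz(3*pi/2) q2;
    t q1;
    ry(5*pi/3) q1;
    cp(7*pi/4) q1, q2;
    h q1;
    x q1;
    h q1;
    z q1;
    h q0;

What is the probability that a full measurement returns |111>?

A full measurement returns |111> with probability 5/8. Key observation: gates 12-15 undo each other exactly, leaving only the rest of the circuit to track.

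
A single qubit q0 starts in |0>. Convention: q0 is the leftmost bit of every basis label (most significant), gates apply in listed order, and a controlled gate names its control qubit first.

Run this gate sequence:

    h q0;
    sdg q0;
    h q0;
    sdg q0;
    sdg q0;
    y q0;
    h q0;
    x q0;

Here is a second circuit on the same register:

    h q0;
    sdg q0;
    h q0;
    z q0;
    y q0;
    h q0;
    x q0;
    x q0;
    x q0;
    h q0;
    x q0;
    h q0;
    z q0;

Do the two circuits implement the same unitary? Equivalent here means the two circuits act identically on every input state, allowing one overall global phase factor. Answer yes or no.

Yes: on every input state the two circuits agree up to one overall phase factor.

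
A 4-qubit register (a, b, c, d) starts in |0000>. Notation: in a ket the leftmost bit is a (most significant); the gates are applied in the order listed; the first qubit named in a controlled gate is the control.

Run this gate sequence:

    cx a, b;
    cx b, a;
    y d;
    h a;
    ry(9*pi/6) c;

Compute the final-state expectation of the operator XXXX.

The expectation value of XXXX is 0.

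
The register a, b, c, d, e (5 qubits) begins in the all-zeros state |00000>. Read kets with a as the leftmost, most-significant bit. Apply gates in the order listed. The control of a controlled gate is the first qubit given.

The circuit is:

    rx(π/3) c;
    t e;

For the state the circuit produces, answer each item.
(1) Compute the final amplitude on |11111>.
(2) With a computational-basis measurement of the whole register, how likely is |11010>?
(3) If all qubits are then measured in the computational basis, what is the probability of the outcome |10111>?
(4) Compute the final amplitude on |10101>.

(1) The final state's coefficient on |11111> equals 0.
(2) A full measurement returns |11010> with probability 0.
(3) A full measurement returns |10111> with probability 0.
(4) The final state's coefficient on |10101> equals 0.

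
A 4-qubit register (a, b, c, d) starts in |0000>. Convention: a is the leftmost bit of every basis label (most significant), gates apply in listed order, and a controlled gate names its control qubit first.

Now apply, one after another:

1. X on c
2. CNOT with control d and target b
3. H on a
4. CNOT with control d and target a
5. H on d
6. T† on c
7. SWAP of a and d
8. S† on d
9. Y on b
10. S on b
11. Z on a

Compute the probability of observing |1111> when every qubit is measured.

Outcome |1111> occurs with probability 1/4.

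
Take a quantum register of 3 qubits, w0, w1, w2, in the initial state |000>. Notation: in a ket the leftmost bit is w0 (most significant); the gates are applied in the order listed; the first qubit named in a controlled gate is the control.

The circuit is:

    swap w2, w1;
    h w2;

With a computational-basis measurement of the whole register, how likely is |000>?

A full measurement returns |000> with probability 1/2.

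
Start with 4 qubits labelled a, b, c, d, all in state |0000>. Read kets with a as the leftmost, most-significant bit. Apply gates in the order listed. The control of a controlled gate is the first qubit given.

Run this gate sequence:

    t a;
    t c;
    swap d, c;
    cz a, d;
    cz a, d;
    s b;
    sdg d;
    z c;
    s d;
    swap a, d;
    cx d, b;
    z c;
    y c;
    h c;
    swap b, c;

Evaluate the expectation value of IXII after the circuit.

The observable IXII averages to -1. Key observation: steps 4-5 multiply out to the identity, so the circuit reduces to the remaining gates.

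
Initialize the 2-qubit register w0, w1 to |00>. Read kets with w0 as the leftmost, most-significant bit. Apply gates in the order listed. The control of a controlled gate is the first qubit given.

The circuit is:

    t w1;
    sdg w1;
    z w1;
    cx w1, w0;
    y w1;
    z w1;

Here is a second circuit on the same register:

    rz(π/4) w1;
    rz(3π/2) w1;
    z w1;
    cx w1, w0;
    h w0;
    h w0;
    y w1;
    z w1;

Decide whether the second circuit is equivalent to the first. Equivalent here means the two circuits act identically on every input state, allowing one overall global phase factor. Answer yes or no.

Yes — the two circuits implement the same unitary up to a global phase.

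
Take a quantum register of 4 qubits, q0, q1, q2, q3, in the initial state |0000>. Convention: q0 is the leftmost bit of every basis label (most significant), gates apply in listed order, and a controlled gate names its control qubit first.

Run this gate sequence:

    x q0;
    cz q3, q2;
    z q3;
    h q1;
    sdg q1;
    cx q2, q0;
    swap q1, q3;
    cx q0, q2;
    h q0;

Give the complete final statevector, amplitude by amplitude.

After the circuit, the state carries amplitude 1/2 on |0010>, -I/2 on |0011>, -1/2 on |1010>, I/2 on |1011>, and 0 on every other basis state.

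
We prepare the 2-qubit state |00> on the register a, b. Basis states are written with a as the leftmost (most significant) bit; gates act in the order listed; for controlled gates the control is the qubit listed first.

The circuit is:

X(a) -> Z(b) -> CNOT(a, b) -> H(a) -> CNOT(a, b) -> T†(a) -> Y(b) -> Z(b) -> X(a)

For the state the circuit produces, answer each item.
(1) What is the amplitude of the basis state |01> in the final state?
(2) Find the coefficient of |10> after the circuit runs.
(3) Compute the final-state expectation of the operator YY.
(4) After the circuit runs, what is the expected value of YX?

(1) The final state's coefficient on |01> equals sqrt(2)*exp(I*pi/4)/2.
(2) The final state's coefficient on |10> equals -sqrt(2)*I/2.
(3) In the final state, YY has expectation -sqrt(2)/2.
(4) The expectation value of YX is -sqrt(2)/2.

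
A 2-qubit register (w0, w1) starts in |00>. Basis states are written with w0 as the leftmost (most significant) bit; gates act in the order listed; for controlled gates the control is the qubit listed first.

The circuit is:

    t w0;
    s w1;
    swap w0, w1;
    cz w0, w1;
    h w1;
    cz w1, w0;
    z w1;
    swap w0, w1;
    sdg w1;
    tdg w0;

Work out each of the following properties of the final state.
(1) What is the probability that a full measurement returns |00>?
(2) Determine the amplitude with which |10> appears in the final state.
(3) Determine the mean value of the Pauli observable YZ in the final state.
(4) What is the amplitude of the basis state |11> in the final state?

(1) The probability of measuring |00> is 1/2.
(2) |10> carries amplitude sqrt(2)*exp(3*I*pi/4)/2 in the final state.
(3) The observable YZ averages to sqrt(2)/2.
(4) The amplitude on |11> is 0.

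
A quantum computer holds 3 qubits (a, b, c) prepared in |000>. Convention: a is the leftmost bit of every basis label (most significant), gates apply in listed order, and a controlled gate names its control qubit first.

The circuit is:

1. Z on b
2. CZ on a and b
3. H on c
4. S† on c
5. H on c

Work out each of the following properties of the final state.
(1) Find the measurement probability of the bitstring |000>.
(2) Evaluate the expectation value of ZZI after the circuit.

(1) Outcome |000> occurs with probability 1/2.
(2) The expectation value of ZZI is 1.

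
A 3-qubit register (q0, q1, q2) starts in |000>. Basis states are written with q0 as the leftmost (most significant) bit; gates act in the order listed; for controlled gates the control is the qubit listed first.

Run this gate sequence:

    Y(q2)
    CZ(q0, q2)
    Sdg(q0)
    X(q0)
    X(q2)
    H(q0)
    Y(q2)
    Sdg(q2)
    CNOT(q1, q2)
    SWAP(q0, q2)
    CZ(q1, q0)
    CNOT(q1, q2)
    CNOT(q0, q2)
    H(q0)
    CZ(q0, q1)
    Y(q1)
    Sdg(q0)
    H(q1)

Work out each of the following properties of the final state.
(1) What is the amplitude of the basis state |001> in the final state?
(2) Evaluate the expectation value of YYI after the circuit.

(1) The final state's coefficient on |001> equals -sqrt(2)/4.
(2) The expectation value of YYI is 0.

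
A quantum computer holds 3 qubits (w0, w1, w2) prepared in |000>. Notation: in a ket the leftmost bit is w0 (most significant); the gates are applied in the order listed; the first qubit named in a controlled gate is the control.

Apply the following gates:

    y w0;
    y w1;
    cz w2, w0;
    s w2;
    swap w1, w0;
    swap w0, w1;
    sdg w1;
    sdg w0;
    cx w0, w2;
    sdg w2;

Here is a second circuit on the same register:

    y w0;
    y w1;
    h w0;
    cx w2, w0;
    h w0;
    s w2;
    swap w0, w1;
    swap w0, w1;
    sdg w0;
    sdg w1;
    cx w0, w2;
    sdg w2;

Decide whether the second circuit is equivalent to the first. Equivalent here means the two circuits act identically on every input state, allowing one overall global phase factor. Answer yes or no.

Yes, they are equivalent — the unitaries differ by at most a global phase.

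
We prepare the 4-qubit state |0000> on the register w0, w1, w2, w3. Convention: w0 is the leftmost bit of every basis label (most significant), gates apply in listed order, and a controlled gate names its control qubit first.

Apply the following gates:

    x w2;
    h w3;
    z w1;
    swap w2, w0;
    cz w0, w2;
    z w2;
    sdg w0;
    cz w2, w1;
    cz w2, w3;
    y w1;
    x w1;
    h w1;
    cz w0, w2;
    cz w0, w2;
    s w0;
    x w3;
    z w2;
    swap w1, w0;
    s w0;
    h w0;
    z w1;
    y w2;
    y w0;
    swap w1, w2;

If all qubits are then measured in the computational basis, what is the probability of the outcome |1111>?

The probability of measuring |1111> is 1/4.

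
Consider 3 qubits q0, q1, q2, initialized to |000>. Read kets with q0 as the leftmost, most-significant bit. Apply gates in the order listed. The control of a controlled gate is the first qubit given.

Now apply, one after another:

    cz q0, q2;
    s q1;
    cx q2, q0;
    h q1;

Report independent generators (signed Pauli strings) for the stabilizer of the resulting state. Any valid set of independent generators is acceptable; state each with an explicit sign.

The final state is stabilized by the group generated by +IXI, +ZII, +IIZ; other independent generating sets are equally valid.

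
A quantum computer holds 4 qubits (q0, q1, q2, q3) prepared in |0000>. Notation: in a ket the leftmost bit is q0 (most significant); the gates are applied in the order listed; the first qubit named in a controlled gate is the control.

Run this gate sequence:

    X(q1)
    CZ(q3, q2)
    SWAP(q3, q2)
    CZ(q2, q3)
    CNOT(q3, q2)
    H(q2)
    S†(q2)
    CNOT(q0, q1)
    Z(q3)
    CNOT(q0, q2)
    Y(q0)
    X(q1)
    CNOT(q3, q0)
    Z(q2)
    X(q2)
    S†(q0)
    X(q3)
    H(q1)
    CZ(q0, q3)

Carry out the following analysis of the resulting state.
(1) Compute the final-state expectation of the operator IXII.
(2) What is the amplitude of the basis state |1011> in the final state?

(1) The expectation value of IXII is 1.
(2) The amplitude on |1011> is -1/2.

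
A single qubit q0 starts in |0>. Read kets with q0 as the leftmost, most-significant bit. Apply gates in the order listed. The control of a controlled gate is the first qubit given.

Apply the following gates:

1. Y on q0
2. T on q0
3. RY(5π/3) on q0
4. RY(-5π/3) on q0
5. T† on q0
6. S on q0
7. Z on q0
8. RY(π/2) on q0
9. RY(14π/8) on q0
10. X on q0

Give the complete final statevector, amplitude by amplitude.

The resulting statevector has amplitude sqrt(2)*(-sqrt(sqrt(2) + 2) - sqrt(2 - sqrt(2)))/4 on |0>, sqrt(2)*(-sqrt(2 - sqrt(2)) + sqrt(sqrt(2) + 2))/4 on |1>. Key observation: the block from step 2 through step 5 cancels to the identity and can be dropped.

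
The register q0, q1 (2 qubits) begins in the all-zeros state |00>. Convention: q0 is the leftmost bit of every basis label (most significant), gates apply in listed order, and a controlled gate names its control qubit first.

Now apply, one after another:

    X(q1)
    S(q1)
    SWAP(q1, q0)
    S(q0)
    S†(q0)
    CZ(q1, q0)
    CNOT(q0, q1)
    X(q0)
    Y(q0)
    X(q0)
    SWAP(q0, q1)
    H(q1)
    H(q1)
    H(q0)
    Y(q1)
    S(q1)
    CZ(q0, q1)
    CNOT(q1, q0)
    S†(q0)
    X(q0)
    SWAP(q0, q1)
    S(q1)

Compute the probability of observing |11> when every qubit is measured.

Outcome |11> occurs with probability 1/2. Key observation: steps 4-5 multiply out to the identity, so the circuit reduces to the remaining gates.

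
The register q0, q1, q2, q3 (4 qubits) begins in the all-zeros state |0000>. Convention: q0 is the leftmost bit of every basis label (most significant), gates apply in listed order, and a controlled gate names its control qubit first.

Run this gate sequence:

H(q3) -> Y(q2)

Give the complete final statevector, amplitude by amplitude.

The resulting statevector has amplitude sqrt(2)*I/2 on |0010>, sqrt(2)*I/2 on |0011>, and 0 on every other basis state.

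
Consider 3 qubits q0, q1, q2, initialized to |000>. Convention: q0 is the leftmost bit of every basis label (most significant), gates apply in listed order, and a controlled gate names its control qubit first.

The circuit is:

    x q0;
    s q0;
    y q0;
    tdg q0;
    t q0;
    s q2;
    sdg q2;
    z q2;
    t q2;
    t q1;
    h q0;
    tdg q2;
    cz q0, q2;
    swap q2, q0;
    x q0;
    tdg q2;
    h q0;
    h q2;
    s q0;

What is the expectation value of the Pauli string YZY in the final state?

The expectation value of YZY is -sqrt(2)/2.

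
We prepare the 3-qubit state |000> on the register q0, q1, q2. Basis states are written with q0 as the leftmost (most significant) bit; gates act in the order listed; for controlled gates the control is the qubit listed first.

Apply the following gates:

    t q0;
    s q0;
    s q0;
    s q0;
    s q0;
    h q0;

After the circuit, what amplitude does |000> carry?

|000> carries amplitude sqrt(2)/2 in the final state. Key observation: steps 2-5 multiply out to the identity, so the circuit reduces to the remaining gates.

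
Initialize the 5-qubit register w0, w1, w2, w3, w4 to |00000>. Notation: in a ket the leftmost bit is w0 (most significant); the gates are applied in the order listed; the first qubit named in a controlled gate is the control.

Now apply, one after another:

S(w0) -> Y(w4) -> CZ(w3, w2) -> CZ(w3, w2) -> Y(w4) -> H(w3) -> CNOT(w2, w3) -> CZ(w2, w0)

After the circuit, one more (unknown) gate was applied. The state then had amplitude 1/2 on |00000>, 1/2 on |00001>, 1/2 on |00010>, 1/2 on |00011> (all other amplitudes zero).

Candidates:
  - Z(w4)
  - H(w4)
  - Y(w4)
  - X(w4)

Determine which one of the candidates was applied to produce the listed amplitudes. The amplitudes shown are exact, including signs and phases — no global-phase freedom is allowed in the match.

It was H(w4) that produced the state shown. Key observation: the block from step 2 through step 5 cancels to the identity and can be dropped.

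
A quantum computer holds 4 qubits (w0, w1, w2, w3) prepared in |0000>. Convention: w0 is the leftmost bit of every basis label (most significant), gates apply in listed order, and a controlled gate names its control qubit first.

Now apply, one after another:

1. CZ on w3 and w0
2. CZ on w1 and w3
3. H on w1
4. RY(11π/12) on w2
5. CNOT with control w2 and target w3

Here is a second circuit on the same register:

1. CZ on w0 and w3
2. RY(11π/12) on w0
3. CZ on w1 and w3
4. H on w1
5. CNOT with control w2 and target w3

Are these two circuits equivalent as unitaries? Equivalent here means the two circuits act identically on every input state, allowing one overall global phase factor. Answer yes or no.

No: there is an input state on which the two circuits produce genuinely different outputs (not merely differing by a phase).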